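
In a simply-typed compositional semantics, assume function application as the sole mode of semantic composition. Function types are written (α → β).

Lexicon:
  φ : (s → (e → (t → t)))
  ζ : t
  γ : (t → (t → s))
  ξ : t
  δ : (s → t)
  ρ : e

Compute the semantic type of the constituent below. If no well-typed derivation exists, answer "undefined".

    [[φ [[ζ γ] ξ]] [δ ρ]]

[ζ γ] — γ of type (t → (t → s)) combines with ζ of type t: type (t → s).
[[ζ γ] ξ] — [ζ γ] of type (t → s) combines with ξ of type t: type s.
[φ [[ζ γ] ξ]] — φ of type (s → (e → (t → t))) combines with [[ζ γ] ξ] of type s: type (e → (t → t)).
[δ ρ]: (s → t) with e — neither is a function whose domain matches the other; composition fails here.

undefined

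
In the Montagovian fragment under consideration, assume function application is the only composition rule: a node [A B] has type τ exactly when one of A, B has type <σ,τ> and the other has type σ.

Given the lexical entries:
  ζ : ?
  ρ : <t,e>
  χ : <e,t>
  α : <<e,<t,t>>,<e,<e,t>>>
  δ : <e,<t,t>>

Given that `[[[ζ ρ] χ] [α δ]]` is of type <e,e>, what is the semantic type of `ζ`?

<<t,e>,<<e,t>,<<e,<e,t>>,<e,e>>>>

At [[[ζ ρ] χ] [α δ]] (required: <e,e>): [α δ] is <e,<e,t>>, which is not a function with range <e,e>; hence [[ζ ρ] χ] is the functor — type <<e,<e,t>>,<e,e>>.
At [[ζ ρ] χ] (required: <<e,<e,t>>,<e,e>>): χ is <e,t>, which is not a function with range <<e,<e,t>>,<e,e>>; hence [ζ ρ] is the functor — type <<e,t>,<<e,<e,t>>,<e,e>>>.
At [ζ ρ] (required: <<e,t>,<<e,<e,t>>,<e,e>>>): ρ is <t,e>, which is not a function with range <<e,t>,<<e,<e,t>>,<e,e>>>; hence ζ is the functor — type <<t,e>,<<e,t>,<<e,<e,t>>,<e,e>>>>.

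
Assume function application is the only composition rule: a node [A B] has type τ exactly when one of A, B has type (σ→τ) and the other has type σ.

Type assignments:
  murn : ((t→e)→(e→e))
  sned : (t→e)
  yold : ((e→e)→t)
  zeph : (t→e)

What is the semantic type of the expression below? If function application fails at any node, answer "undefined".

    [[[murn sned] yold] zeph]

At [murn sned], murn : ((t→e)→(e→e)) takes sned : (t→e), giving (e→e).
At [[murn sned] yold], yold : ((e→e)→t) takes [murn sned] : (e→e), giving t.
At [[[murn sned] yold] zeph], zeph : (t→e) takes [[murn sned] yold] : t, giving e.

e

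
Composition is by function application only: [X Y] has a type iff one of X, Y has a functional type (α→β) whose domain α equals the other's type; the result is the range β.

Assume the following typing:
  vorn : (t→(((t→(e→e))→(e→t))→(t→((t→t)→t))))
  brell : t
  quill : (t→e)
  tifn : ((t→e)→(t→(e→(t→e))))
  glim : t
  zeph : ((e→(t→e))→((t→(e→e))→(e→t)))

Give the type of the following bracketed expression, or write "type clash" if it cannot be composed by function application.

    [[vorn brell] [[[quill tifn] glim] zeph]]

[vorn brell]: (t→(((t→(e→e))→(e→t))→(t→((t→t)→t)))) applied to t yields (((t→(e→e))→(e→t))→(t→((t→t)→t))).
[quill tifn]: ((t→e)→(t→(e→(t→e)))) applied to (t→e) yields (t→(e→(t→e))).
[[quill tifn] glim]: (t→(e→(t→e))) applied to t yields (e→(t→e)).
[[[quill tifn] glim] zeph]: ((e→(t→e))→((t→(e→e))→(e→t))) applied to (e→(t→e)) yields ((t→(e→e))→(e→t)).
[[vorn brell] [[[quill tifn] glim] zeph]]: (((t→(e→e))→(e→t))→(t→((t→t)→t))) applied to ((t→(e→e))→(e→t)) yields (t→((t→t)→t)).

(t→((t→t)→t))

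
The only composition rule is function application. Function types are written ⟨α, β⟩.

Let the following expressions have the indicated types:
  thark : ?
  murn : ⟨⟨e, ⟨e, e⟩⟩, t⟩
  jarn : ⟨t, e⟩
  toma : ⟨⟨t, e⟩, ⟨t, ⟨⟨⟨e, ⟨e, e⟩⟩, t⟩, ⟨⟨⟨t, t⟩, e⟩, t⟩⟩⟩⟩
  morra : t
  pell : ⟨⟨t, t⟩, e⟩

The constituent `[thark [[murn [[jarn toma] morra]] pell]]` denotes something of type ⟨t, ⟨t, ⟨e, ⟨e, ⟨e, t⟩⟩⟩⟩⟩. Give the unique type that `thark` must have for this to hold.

⟨t, ⟨t, ⟨t, ⟨e, ⟨e, ⟨e, t⟩⟩⟩⟩⟩⟩

[thark [[murn [[jarn toma] morra]] pell]] is required to be ⟨t, ⟨t, ⟨e, ⟨e, ⟨e, t⟩⟩⟩⟩⟩. [[murn [[jarn toma] morra]] pell] : t cannot yield ⟨t, ⟨t, ⟨e, ⟨e, ⟨e, t⟩⟩⟩⟩⟩ as functor, so thark : ⟨t, ⟨t, ⟨t, ⟨e, ⟨e, ⟨e, t⟩⟩⟩⟩⟩⟩.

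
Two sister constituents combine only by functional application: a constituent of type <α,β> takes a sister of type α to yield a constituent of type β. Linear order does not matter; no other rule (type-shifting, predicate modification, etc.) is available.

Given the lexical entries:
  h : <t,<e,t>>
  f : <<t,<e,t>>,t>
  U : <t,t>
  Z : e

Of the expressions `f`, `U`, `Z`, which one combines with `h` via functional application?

f — combines: f : <<t,<e,t>>,t> takes h : <t,<e,t>> as argument, giving t.
U : <t,t> — h needs t; U needs t; neither fits.
Z : e — h needs t; Z needs nothing (atomic); neither fits.

f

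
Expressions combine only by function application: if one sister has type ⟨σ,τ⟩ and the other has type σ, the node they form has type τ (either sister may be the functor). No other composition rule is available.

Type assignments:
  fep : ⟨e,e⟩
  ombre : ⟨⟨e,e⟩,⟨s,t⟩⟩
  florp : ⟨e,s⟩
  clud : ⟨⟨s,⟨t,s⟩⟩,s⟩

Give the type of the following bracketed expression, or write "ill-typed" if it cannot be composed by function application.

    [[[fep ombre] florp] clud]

ill-typed

[fep ombre]: ⟨⟨e,e⟩,⟨s,t⟩⟩ applied to ⟨e,e⟩ yields ⟨s,t⟩.
At [[fep ombre] florp]: neither ⟨s,t⟩ nor ⟨e,s⟩ can take the other as argument; the node is ill-typed.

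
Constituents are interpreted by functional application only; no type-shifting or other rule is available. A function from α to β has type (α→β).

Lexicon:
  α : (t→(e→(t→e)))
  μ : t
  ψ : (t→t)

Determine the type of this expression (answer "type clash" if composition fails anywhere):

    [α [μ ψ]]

(e→(t→e))

[μ ψ]: functor ψ : (t→t), argument μ : t; result t.
[α [μ ψ]]: functor α : (t→(e→(t→e))), argument [μ ψ] : t; result (e→(t→e)).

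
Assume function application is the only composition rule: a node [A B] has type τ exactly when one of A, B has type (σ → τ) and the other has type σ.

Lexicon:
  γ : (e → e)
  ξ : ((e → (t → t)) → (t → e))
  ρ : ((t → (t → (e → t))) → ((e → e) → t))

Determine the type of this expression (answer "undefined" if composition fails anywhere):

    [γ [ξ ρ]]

undefined

[ξ ρ]: ((e → (t → t)) → (t → e)) and ((t → (t → (e → t))) → ((e → e) → t)) cannot combine by function application — type clash.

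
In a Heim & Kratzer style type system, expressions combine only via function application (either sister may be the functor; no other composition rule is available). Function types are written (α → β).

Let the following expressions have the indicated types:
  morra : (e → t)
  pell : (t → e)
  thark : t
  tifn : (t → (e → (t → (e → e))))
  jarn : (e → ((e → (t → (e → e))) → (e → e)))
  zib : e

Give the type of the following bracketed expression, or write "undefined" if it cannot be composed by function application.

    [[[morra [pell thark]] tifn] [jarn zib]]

(e → e)

[pell thark] — pell of type (t → e) combines with thark of type t: type e.
[morra [pell thark]] — morra of type (e → t) combines with [pell thark] of type e: type t.
[[morra [pell thark]] tifn] — tifn of type (t → (e → (t → (e → e)))) combines with [morra [pell thark]] of type t: type (e → (t → (e → e))).
[jarn zib] — jarn of type (e → ((e → (t → (e → e))) → (e → e))) combines with zib of type e: type ((e → (t → (e → e))) → (e → e)).
[[[morra [pell thark]] tifn] [jarn zib]] — [jarn zib] of type ((e → (t → (e → e))) → (e → e)) combines with [[morra [pell thark]] tifn] of type (e → (t → (e → e))): type (e → e).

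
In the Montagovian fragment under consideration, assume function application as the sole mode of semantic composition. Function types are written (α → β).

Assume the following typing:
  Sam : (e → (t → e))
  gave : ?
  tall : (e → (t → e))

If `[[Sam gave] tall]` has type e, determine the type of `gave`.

((e → (t → e)) → ((e → (t → e)) → e))

At [[Sam gave] tall] (required: e): tall is (e → (t → e)), which is not a function with range e; hence [Sam gave] is the functor — type ((e → (t → e)) → e).
At [Sam gave] (required: ((e → (t → e)) → e)): Sam is (e → (t → e)), which is not a function with range ((e → (t → e)) → e); hence gave is the functor — type ((e → (t → e)) → ((e → (t → e)) → e)).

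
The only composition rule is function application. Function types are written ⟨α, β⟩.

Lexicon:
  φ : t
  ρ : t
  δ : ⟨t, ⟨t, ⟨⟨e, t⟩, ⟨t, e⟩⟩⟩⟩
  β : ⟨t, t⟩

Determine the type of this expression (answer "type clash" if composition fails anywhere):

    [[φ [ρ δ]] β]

type clash

[ρ δ]: δ is ⟨t, ⟨t, ⟨⟨e, t⟩, ⟨t, e⟩⟩⟩⟩, ρ is t; result ⟨t, ⟨⟨e, t⟩, ⟨t, e⟩⟩⟩.
[φ [ρ δ]]: [ρ δ] is ⟨t, ⟨⟨e, t⟩, ⟨t, e⟩⟩⟩, φ is t; result ⟨⟨e, t⟩, ⟨t, e⟩⟩.
At [[φ [ρ δ]] β]: neither ⟨⟨e, t⟩, ⟨t, e⟩⟩ nor ⟨t, t⟩ can take the other as argument; the node is ill-typed.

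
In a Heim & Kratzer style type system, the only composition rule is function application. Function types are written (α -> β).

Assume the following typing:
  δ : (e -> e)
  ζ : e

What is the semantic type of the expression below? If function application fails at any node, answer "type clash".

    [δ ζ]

e

At [δ ζ], δ : (e -> e) takes ζ : e, giving e.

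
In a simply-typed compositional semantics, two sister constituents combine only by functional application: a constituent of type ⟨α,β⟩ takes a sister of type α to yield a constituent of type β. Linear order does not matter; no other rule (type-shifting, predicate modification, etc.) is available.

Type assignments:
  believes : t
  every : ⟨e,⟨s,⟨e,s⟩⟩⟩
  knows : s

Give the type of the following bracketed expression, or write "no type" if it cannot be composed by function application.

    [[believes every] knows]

no type

[believes every]: t with ⟨e,⟨s,⟨e,s⟩⟩⟩ — neither is a function whose domain matches the other; composition fails here.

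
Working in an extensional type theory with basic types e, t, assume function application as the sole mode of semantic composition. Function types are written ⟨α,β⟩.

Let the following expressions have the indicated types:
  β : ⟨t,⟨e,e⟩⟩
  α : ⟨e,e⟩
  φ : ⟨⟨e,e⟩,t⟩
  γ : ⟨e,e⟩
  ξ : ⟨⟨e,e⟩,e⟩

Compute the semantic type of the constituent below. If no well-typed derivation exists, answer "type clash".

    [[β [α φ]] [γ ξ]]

[α φ]: ⟨⟨e,e⟩,t⟩ applied to ⟨e,e⟩ yields t.
[β [α φ]]: ⟨t,⟨e,e⟩⟩ applied to t yields ⟨e,e⟩.
[γ ξ]: ⟨⟨e,e⟩,e⟩ applied to ⟨e,e⟩ yields e.
[[β [α φ]] [γ ξ]]: ⟨e,e⟩ applied to e yields e.

e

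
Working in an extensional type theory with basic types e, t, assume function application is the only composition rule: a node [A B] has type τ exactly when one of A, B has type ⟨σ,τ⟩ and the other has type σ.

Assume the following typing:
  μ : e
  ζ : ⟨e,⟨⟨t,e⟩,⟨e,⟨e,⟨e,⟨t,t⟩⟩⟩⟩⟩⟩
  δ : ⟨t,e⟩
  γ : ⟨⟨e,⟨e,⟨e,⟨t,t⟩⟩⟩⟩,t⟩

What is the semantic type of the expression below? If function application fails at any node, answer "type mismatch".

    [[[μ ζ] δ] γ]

[μ ζ]: functor ζ : ⟨e,⟨⟨t,e⟩,⟨e,⟨e,⟨e,⟨t,t⟩⟩⟩⟩⟩⟩, argument μ : e; result ⟨⟨t,e⟩,⟨e,⟨e,⟨e,⟨t,t⟩⟩⟩⟩⟩.
[[μ ζ] δ]: functor [μ ζ] : ⟨⟨t,e⟩,⟨e,⟨e,⟨e,⟨t,t⟩⟩⟩⟩⟩, argument δ : ⟨t,e⟩; result ⟨e,⟨e,⟨e,⟨t,t⟩⟩⟩⟩.
[[[μ ζ] δ] γ]: functor γ : ⟨⟨e,⟨e,⟨e,⟨t,t⟩⟩⟩⟩,t⟩, argument [[μ ζ] δ] : ⟨e,⟨e,⟨e,⟨t,t⟩⟩⟩⟩; result t.

t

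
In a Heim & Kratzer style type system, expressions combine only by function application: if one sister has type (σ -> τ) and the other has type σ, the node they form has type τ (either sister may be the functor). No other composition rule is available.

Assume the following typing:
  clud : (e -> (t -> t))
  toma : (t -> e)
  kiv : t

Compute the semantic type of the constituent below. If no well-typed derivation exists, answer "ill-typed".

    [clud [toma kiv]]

(t -> t)

[toma kiv] — toma of type (t -> e) combines with kiv of type t: type e.
[clud [toma kiv]] — clud of type (e -> (t -> t)) combines with [toma kiv] of type e: type (t -> t).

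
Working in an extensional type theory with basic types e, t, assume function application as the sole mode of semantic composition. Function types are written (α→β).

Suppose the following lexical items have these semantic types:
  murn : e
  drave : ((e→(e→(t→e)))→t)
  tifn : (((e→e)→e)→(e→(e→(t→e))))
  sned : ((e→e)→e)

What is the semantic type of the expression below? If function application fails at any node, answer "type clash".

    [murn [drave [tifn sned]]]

type clash

At [tifn sned], tifn : (((e→e)→e)→(e→(e→(t→e)))) takes sned : ((e→e)→e), giving (e→(e→(t→e))).
At [drave [tifn sned]], drave : ((e→(e→(t→e)))→t) takes [tifn sned] : (e→(e→(t→e))), giving t.
[murn [drave [tifn sned]]]: e and t cannot combine by function application — type clash.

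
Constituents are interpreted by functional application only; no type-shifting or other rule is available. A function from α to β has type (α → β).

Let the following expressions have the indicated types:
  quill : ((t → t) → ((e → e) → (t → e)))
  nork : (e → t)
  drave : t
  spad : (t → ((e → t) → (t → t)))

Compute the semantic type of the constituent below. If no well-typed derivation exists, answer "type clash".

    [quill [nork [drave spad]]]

((e → e) → (t → e))

[drave spad] — spad of type (t → ((e → t) → (t → t))) combines with drave of type t: type ((e → t) → (t → t)).
[nork [drave spad]] — [drave spad] of type ((e → t) → (t → t)) combines with nork of type (e → t): type (t → t).
[quill [nork [drave spad]]] — quill of type ((t → t) → ((e → e) → (t → e))) combines with [nork [drave spad]] of type (t → t): type ((e → e) → (t → e)).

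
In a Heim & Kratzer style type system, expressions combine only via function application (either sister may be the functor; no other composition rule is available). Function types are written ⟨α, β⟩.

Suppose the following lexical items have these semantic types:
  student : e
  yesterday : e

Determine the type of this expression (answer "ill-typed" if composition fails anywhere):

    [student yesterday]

[student yesterday]: e and e cannot combine by function application — type clash.

ill-typed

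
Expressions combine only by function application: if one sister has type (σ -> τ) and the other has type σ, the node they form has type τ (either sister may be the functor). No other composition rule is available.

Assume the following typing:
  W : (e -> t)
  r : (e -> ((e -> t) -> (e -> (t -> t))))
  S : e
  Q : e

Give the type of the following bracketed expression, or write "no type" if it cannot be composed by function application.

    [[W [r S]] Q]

(t -> t)

At [r S], r : (e -> ((e -> t) -> (e -> (t -> t)))) takes S : e, giving ((e -> t) -> (e -> (t -> t))).
At [W [r S]], [r S] : ((e -> t) -> (e -> (t -> t))) takes W : (e -> t), giving (e -> (t -> t)).
At [[W [r S]] Q], [W [r S]] : (e -> (t -> t)) takes Q : e, giving (t -> t).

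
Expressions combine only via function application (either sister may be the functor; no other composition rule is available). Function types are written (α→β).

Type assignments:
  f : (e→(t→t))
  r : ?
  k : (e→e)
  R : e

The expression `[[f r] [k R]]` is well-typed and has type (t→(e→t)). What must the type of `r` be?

((e→(t→t))→(e→(t→(e→t))))

[[f r] [k R]] must have type (t→(e→t)). The sister [k R] has type e; that is not a function onto (t→(e→t)), so [f r] must be the functor, of type (e→(t→(e→t))).
[f r] must have type (e→(t→(e→t))). The sister f has type (e→(t→t)); that is not a function onto (e→(t→(e→t))), so r must be the functor, of type ((e→(t→t))→(e→(t→(e→t)))).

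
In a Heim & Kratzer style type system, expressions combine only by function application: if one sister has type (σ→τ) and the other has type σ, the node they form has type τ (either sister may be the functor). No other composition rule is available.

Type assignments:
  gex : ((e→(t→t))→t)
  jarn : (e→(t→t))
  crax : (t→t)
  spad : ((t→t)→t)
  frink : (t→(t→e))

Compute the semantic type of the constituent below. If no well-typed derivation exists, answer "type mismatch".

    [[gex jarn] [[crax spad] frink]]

e

[gex jarn]: functor gex : ((e→(t→t))→t), argument jarn : (e→(t→t)); result t.
[crax spad]: functor spad : ((t→t)→t), argument crax : (t→t); result t.
[[crax spad] frink]: functor frink : (t→(t→e)), argument [crax spad] : t; result (t→e).
[[gex jarn] [[crax spad] frink]]: functor [[crax spad] frink] : (t→e), argument [gex jarn] : t; result e.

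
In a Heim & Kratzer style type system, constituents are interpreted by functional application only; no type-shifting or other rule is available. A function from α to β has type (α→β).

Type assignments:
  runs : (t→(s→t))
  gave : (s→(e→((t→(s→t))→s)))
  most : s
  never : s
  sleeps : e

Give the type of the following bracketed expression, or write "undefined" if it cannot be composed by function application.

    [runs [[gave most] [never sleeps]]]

[gave most]: functor gave : (s→(e→((t→(s→t))→s))), argument most : s; result (e→((t→(s→t))→s)).
[never sleeps]: s and e cannot combine by function application — type clash.

undefined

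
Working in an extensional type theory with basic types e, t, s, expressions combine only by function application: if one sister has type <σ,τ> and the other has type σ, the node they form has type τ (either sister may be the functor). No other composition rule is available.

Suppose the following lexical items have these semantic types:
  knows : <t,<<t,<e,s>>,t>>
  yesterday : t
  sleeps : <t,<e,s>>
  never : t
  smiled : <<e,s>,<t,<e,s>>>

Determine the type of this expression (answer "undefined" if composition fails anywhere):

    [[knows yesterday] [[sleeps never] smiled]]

t

[knows yesterday]: functor knows : <t,<<t,<e,s>>,t>>, argument yesterday : t; result <<t,<e,s>>,t>.
[sleeps never]: functor sleeps : <t,<e,s>>, argument never : t; result <e,s>.
[[sleeps never] smiled]: functor smiled : <<e,s>,<t,<e,s>>>, argument [sleeps never] : <e,s>; result <t,<e,s>>.
[[knows yesterday] [[sleeps never] smiled]]: functor [knows yesterday] : <<t,<e,s>>,t>, argument [[sleeps never] smiled] : <t,<e,s>>; result t.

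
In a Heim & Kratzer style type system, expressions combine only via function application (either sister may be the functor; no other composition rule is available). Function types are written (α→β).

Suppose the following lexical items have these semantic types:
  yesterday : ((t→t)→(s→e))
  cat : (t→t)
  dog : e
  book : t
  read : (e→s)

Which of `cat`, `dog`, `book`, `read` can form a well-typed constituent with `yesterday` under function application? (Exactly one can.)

cat — combines: yesterday : ((t→t)→(s→e)) takes cat : (t→t) as argument, giving (s→e).
dog : e — neither side's domain matches the other.
book : t — neither side's domain matches the other.
read : (e→s) — neither side's domain matches the other.

cat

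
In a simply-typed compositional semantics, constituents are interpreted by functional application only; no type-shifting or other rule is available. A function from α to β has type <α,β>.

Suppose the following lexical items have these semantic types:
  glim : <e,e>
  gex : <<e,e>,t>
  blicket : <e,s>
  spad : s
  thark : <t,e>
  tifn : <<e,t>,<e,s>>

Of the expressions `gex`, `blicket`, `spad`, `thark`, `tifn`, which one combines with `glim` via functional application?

gex — combines: gex : <<e,e>,t> takes glim : <e,e> as argument, giving t.
blicket : <e,s> — glim needs e; blicket needs e; neither fits.
spad : s — glim needs e; spad needs nothing (atomic); neither fits.
thark : <t,e> — glim needs e; thark needs t; neither fits.
tifn : <<e,t>,<e,s>> — glim needs e; tifn needs <e,t>; neither fits.

gex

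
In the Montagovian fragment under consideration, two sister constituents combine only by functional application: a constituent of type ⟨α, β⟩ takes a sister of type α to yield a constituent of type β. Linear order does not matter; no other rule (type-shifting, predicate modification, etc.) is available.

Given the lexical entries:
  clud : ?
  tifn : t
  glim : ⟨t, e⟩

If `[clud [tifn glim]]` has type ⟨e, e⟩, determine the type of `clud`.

⟨e, ⟨e, e⟩⟩

For [clud [tifn glim]] to have type ⟨e, e⟩ with [tifn glim] of type e, clud must be the function: clud : ⟨e, ⟨e, e⟩⟩.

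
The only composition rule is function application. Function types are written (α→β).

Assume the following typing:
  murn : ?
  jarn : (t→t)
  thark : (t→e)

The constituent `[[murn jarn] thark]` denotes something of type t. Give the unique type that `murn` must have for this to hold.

[[murn jarn] thark] must have type t. The sister thark has type (t→e); that is not a function onto t, so [murn jarn] must be the functor, of type ((t→e)→t).
[murn jarn] must have type ((t→e)→t). The sister jarn has type (t→t); that is not a function onto ((t→e)→t), so murn must be the functor, of type ((t→t)→((t→e)→t)).

((t→t)→((t→e)→t))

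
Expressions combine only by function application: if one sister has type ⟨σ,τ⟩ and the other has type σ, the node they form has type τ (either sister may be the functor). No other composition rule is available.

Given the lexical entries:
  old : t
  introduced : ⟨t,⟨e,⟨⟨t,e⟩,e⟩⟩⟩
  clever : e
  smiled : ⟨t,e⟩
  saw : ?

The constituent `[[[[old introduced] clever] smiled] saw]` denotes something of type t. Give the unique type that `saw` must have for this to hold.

⟨e,t⟩

[[[[old introduced] clever] smiled] saw] must have type t. The sister [[[old introduced] clever] smiled] has type e; that is not a function onto t, so saw must be the functor, of type ⟨e,t⟩.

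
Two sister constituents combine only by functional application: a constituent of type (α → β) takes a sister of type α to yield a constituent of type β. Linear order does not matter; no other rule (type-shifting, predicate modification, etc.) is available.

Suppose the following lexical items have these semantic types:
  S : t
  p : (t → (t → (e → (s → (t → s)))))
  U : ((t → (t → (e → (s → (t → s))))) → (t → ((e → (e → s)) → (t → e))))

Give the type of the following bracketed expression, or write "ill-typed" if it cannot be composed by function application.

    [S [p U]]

[p U] — U of type ((t → (t → (e → (s → (t → s))))) → (t → ((e → (e → s)) → (t → e)))) combines with p of type (t → (t → (e → (s → (t → s))))): type (t → ((e → (e → s)) → (t → e))).
[S [p U]] — [p U] of type (t → ((e → (e → s)) → (t → e))) combines with S of type t: type ((e → (e → s)) → (t → e)).

((e → (e → s)) → (t → e))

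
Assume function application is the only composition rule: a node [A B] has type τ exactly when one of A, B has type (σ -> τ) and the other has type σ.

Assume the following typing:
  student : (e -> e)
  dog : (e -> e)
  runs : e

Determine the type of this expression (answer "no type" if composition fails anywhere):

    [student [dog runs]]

At [dog runs], dog : (e -> e) takes runs : e, giving e.
At [student [dog runs]], student : (e -> e) takes [dog runs] : e, giving e.

e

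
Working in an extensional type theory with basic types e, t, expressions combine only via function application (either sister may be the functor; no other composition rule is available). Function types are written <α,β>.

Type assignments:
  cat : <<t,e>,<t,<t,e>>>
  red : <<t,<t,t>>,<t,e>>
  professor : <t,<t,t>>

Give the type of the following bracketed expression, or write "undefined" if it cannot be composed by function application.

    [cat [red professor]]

<t,<t,e>>

[red professor]: red is <<t,<t,t>>,<t,e>>, professor is <t,<t,t>>; result <t,e>.
[cat [red professor]]: cat is <<t,e>,<t,<t,e>>>, [red professor] is <t,e>; result <t,<t,e>>.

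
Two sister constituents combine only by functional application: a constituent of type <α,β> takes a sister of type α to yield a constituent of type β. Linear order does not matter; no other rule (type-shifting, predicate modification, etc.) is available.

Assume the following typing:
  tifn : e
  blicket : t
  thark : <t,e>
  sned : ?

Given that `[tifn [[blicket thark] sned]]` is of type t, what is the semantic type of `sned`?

[tifn [[blicket thark] sned]] is required to be t. tifn : e cannot yield t as functor, so [[blicket thark] sned] : <e,t>.
[[blicket thark] sned] is required to be <e,t>. [blicket thark] : e cannot yield <e,t> as functor, so sned : <e,<e,t>>.

<e,<e,t>>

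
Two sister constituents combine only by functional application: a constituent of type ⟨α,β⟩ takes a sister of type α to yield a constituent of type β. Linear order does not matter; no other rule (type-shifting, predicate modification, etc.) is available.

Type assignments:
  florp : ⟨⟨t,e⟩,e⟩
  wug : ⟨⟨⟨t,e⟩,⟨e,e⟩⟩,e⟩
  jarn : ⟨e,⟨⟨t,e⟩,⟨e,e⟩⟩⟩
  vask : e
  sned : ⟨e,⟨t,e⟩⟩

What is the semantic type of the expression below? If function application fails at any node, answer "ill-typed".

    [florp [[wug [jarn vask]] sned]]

e

[jarn vask]: ⟨e,⟨⟨t,e⟩,⟨e,e⟩⟩⟩ applied to e yields ⟨⟨t,e⟩,⟨e,e⟩⟩.
[wug [jarn vask]]: ⟨⟨⟨t,e⟩,⟨e,e⟩⟩,e⟩ applied to ⟨⟨t,e⟩,⟨e,e⟩⟩ yields e.
[[wug [jarn vask]] sned]: ⟨e,⟨t,e⟩⟩ applied to e yields ⟨t,e⟩.
[florp [[wug [jarn vask]] sned]]: ⟨⟨t,e⟩,e⟩ applied to ⟨t,e⟩ yields e.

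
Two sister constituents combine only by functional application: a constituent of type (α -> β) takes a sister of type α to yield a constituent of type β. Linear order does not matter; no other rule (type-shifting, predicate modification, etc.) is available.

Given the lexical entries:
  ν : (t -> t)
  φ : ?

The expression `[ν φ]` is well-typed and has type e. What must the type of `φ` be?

At [ν φ] (required: e): ν is (t -> t), which is not a function with range e; hence φ is the functor — type ((t -> t) -> e).

((t -> t) -> e)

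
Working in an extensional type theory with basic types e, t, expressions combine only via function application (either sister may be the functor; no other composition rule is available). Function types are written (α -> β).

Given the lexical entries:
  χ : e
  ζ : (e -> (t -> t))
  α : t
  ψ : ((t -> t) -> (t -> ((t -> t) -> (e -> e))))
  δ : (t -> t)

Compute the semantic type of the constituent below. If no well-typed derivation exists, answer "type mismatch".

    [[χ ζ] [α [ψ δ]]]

(e -> e)

[χ ζ]: ζ is (e -> (t -> t)), χ is e; result (t -> t).
[ψ δ]: ψ is ((t -> t) -> (t -> ((t -> t) -> (e -> e)))), δ is (t -> t); result (t -> ((t -> t) -> (e -> e))).
[α [ψ δ]]: [ψ δ] is (t -> ((t -> t) -> (e -> e))), α is t; result ((t -> t) -> (e -> e)).
[[χ ζ] [α [ψ δ]]]: [α [ψ δ]] is ((t -> t) -> (e -> e)), [χ ζ] is (t -> t); result (e -> e).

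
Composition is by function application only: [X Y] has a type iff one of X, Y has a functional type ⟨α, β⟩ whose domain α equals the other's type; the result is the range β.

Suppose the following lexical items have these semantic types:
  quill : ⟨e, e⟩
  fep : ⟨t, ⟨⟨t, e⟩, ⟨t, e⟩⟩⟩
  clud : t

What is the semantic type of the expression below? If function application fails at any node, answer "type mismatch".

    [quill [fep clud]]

[fep clud]: fep is ⟨t, ⟨⟨t, e⟩, ⟨t, e⟩⟩⟩, clud is t; result ⟨⟨t, e⟩, ⟨t, e⟩⟩.
[quill [fep clud]]: ⟨e, e⟩ and ⟨⟨t, e⟩, ⟨t, e⟩⟩ cannot combine by function application — type clash.

type mismatch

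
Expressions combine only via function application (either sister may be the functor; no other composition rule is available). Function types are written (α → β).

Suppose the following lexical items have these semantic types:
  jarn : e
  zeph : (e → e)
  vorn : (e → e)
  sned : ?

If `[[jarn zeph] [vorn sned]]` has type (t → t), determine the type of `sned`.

((e → e) → (e → (t → t)))

For [[jarn zeph] [vorn sned]] to have type (t → t) with [jarn zeph] of type e, [vorn sned] must be the function: [vorn sned] : (e → (t → t)).
For [vorn sned] to have type (e → (t → t)) with vorn of type (e → e), sned must be the function: sned : ((e → e) → (e → (t → t))).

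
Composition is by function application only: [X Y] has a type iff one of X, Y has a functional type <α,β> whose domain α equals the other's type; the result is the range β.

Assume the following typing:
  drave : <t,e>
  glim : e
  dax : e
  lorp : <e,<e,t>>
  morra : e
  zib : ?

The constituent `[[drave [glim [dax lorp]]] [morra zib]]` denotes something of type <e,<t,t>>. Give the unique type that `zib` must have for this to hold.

At [[drave [glim [dax lorp]]] [morra zib]] (required: <e,<t,t>>): [drave [glim [dax lorp]]] is e, which is not a function with range <e,<t,t>>; hence [morra zib] is the functor — type <e,<e,<t,t>>>.
At [morra zib] (required: <e,<e,<t,t>>>): morra is e, which is not a function with range <e,<e,<t,t>>>; hence zib is the functor — type <e,<e,<e,<t,t>>>>.

<e,<e,<e,<t,t>>>>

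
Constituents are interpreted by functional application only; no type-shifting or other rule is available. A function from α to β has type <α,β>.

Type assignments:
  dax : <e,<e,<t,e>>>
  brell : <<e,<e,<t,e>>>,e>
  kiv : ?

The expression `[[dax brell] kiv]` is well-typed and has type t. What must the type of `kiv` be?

<e,t>

[[dax brell] kiv] must have type t. The sister [dax brell] has type e; that is not a function onto t, so kiv must be the functor, of type <e,t>.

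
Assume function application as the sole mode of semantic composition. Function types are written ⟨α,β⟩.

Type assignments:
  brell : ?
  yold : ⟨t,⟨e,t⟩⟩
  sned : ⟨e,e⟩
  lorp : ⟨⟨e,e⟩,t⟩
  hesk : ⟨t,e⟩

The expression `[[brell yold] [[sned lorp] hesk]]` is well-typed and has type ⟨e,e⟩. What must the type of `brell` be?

⟨⟨t,⟨e,t⟩⟩,⟨e,⟨e,e⟩⟩⟩

For [[brell yold] [[sned lorp] hesk]] to have type ⟨e,e⟩ with [[sned lorp] hesk] of type e, [brell yold] must be the function: [brell yold] : ⟨e,⟨e,e⟩⟩.
For [brell yold] to have type ⟨e,⟨e,e⟩⟩ with yold of type ⟨t,⟨e,t⟩⟩, brell must be the function: brell : ⟨⟨t,⟨e,t⟩⟩,⟨e,⟨e,e⟩⟩⟩.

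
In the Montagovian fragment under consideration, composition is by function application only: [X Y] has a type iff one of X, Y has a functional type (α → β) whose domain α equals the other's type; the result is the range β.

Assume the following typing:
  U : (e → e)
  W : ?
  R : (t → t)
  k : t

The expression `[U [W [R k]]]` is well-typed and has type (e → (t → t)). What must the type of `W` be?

[U [W [R k]]] is required to be (e → (t → t)). U : (e → e) cannot yield (e → (t → t)) as functor, so [W [R k]] : ((e → e) → (e → (t → t))).
[W [R k]] is required to be ((e → e) → (e → (t → t))). [R k] : t cannot yield ((e → e) → (e → (t → t))) as functor, so W : (t → ((e → e) → (e → (t → t)))).

(t → ((e → e) → (e → (t → t))))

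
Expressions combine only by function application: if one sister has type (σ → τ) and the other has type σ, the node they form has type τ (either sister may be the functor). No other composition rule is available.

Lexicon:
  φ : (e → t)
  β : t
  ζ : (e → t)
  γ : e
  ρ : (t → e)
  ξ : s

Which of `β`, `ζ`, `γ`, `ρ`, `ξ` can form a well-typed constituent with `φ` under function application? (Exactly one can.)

γ

β : t — φ needs e; β needs nothing (atomic); neither fits.
ζ : (e → t) — φ needs e; ζ needs e; neither fits.
γ — combines: φ : (e → t) takes γ : e as argument, giving t.
ρ : (t → e) — φ needs e; ρ needs t; neither fits.
ξ : s — φ needs e; ξ needs nothing (atomic); neither fits.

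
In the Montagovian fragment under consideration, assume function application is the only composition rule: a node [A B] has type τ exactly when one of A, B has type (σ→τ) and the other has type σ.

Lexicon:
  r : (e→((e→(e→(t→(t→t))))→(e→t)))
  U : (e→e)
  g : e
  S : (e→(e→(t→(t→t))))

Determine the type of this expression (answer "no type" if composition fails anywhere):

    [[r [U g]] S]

(e→t)

[U g] — U of type (e→e) combines with g of type e: type e.
[r [U g]] — r of type (e→((e→(e→(t→(t→t))))→(e→t))) combines with [U g] of type e: type ((e→(e→(t→(t→t))))→(e→t)).
[[r [U g]] S] — [r [U g]] of type ((e→(e→(t→(t→t))))→(e→t)) combines with S of type (e→(e→(t→(t→t)))): type (e→t).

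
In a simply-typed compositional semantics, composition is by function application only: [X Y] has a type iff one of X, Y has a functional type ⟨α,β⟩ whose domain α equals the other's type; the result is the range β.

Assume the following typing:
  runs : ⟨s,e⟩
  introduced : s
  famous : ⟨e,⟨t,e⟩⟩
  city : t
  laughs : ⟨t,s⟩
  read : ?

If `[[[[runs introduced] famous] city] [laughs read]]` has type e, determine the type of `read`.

⟨⟨t,s⟩,⟨e,e⟩⟩

[[[[runs introduced] famous] city] [laughs read]] must have type e. The sister [[[runs introduced] famous] city] has type e; that is not a function onto e, so [laughs read] must be the functor, of type ⟨e,e⟩.
[laughs read] must have type ⟨e,e⟩. The sister laughs has type ⟨t,s⟩; that is not a function onto ⟨e,e⟩, so read must be the functor, of type ⟨⟨t,s⟩,⟨e,e⟩⟩.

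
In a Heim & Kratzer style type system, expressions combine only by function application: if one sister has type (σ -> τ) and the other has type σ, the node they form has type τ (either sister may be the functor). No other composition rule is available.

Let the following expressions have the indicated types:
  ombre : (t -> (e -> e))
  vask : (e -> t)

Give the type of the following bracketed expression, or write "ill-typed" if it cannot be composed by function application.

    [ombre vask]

At [ombre vask]: neither (t -> (e -> e)) nor (e -> t) can take the other as argument; the node is ill-typed.

ill-typed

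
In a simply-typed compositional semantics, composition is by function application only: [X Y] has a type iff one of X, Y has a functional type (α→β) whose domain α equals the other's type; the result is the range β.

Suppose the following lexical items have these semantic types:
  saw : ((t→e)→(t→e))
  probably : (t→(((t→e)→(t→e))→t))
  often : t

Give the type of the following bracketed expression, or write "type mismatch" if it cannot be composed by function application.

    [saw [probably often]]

t

[probably often]: (t→(((t→e)→(t→e))→t)) applied to t yields (((t→e)→(t→e))→t).
[saw [probably often]]: (((t→e)→(t→e))→t) applied to ((t→e)→(t→e)) yields t.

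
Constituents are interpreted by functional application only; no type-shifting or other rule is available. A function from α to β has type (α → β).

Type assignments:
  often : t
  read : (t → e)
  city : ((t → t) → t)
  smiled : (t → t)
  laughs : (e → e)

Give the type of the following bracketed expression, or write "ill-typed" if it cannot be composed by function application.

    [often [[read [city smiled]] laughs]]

[city smiled]: ((t → t) → t) applied to (t → t) yields t.
[read [city smiled]]: (t → e) applied to t yields e.
[[read [city smiled]] laughs]: (e → e) applied to e yields e.
[often [[read [city smiled]] laughs]]: t with e — neither is a function whose domain matches the other; composition fails here.

ill-typed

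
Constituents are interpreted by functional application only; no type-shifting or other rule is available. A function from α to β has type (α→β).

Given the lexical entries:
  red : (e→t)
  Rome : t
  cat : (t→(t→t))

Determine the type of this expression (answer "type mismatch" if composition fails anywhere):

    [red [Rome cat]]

At [Rome cat], cat : (t→(t→t)) takes Rome : t, giving (t→t).
[red [Rome cat]]: (e→t) and (t→t) cannot combine by function application — type clash.

type mismatch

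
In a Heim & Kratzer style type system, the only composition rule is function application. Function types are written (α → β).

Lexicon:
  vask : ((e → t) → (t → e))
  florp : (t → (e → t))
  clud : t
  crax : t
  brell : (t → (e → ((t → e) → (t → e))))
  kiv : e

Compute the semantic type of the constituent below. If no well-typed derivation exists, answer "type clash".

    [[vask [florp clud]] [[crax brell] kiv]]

At [florp clud], florp : (t → (e → t)) takes clud : t, giving (e → t).
At [vask [florp clud]], vask : ((e → t) → (t → e)) takes [florp clud] : (e → t), giving (t → e).
At [crax brell], brell : (t → (e → ((t → e) → (t → e)))) takes crax : t, giving (e → ((t → e) → (t → e))).
At [[crax brell] kiv], [crax brell] : (e → ((t → e) → (t → e))) takes kiv : e, giving ((t → e) → (t → e)).
At [[vask [florp clud]] [[crax brell] kiv]], [[crax brell] kiv] : ((t → e) → (t → e)) takes [vask [florp clud]] : (t → e), giving (t → e).

(t → e)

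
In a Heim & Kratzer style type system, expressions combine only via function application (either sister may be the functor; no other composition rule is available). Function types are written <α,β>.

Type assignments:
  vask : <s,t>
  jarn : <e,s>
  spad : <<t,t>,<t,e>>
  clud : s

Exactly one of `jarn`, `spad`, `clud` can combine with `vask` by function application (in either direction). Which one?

clud

jarn : <e,s> — does not combine with vask.
spad : <<t,t>,<t,e>> — does not combine with vask.
clud — combines: vask : <s,t> takes clud : s as argument, giving t.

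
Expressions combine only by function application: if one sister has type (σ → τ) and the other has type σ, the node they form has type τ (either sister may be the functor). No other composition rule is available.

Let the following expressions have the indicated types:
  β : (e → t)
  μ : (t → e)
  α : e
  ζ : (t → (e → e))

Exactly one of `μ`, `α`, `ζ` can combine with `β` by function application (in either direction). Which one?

μ : (t → e) — no; β wants e, and μ wants t.
α — combines: β : (e → t) takes α : e as argument, giving t.
ζ : (t → (e → e)) — no; β wants e, and ζ wants t.

α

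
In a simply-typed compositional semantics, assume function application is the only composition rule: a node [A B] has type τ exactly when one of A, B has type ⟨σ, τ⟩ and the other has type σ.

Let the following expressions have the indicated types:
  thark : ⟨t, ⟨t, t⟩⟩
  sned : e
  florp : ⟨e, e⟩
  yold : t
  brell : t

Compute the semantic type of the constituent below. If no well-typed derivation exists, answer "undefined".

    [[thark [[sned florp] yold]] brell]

undefined

[sned florp]: florp is ⟨e, e⟩, sned is e; result e.
[[sned florp] yold]: e and t cannot combine by function application — type clash.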